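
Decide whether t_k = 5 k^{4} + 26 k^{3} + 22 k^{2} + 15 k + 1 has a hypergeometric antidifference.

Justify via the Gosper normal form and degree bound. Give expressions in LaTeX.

r(k) = (5*k**4 + 46*k**3 + 130*k**2 + 157*k + 69)/(5*k**4 + 26*k**3 + 22*k**2 + 15*k + 1) after simplifying.
Take A(k)=1, B(k)=1, C(k)=k**4 + 26*k**3/5 + 22*k**2/5 + 3*k + 1/5.
Key eq: (1)·f(k+1) = (1)·f(k) + (k**4 + 26*k**3/5 + 22*k**2/5 + 3*k + 1/5).
d = 5 from the (0,0,4) case.
Solving with deg f ≤ 5: f(k) = k*(k**4 + 4*k**3 - 4*k**2 + 3*k - 3)/5.
Get s_k = R·t_k = k*(k**4 + 4*k**3 - 4*k**2 + 3*k - 3) with R(k) = B(k−1)f(k)/C(k) = k*(k**4 + 4*k**3 - 4*k**2 + 3*k - 3)/(5*k**4 + 26*k**3 + 22*k**2 + 15*k + 1).
Verify: 5*k**4 + 26*k**3 + 22*k**2 + 15*k + 1 matches t_k.

Yes. s_k = k \left(k^{4} + 4 k^{3} - 4 k^{2} + 3 k - 3\right).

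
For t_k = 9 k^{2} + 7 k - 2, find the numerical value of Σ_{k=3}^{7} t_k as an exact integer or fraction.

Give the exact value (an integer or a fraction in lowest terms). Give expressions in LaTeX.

Step 1: r(k) = (9*k**2 + 25*k + 14)/(9*k**2 + 7*k - 2).
Gosper form: A/B · C(k+1)/C(k) with A=1, B=1, C=k**2 + 7*k/9 - 2/9.
Key eq: (1)·f(k+1) = (1)·f(k) + (k**2 + 7*k/9 - 2/9).
d = 3 from the (0,0,2) case.
Coefficient equations give f(k) = k*(k + 1)*(3*k - 4)/9.
R(k) = B(k−1)·f(k)/C(k) = k*(3*k - 4)/(9*k - 2); s_k = R·t_k = k*(3*k**2 - k - 4).
s_(k+1) − s_k = 9*k**2 + 7*k - 2 = t_k.
Telescoping: Σ = s_(8) − s_(3) = 1440 − (60) = 1380.

Σ = 1380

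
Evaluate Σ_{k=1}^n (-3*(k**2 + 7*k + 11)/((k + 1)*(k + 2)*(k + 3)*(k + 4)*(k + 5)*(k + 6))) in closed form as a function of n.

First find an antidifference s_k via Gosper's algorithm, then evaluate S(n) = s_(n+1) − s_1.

S(n) = n*(-n**2 - 12*n - 44)/(48*(n**3 + 12*n**2 + 44*n + 48))

Compute t_(k+1)/t_k: get (k + 1)*(7*k + (k + 1)**2 + 18)/((k + 7)*(k**2 + 7*k + 11)).
Take A(k)=k + 1, B(k)=k + 7, C(k)=k**2 + 7*k + 11.
Set up (k + 1)·f(k+1) − (k + 6)·f(k) − (k**2 + 7*k + 11) = 0.
Bound: deg f ≤ 5.
A polynomial solution: f(k) = k*(k + 2)*(k + 4)*(k**2 + 9*k + 23)/45.
R(k) = B(k−1)·f(k)/C(k) = k*(k + 2)*(k + 4)*(k + 6)*(k**2 + 9*k + 23)/(45*(k**2 + 7*k + 11)); s_k = R·t_k = k*(-k**2 - 9*k - 23)/(15*(k**3 + 9*k**2 + 23*k + 15)).
s_(k+1) − s_k = 3*(-k**2 - 7*k - 11)/(k**6 + 21*k**5 + 175*k**4 + 735*k**3 + 1624*k**2 + 1764*k + 720) = t_k.
Σ_(k=1)^n t_k = s_(n+1) − s_(1) = ((-n**3 - 12*n**2 - 44*n - 33)/(15*(n**3 + 12*n**2 + 44*n + 48))) − (-11/240), i.e. n*(-n**2 - 12*n - 44)/(48*(n**3 + 12*n**2 + 44*n + 48)).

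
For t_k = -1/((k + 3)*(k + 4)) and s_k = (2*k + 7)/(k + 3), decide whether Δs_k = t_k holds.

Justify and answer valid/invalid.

valid; difference matches t_k

s_(k+1) = (2*k + 9)/(k + 4)
s_(k+1) − s_k = -1/(k**2 + 7*k + 12)
(s_(k+1) − s_k) − t_k = 0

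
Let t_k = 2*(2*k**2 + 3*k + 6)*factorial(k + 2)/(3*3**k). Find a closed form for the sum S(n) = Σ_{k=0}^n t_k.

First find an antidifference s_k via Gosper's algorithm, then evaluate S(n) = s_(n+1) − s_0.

t_(k+1)/t_k = (k + 3)*(3*k + 2*(k + 1)**2 + 9)/(3*(2*k**2 + 3*k + 6)).
Factor: A=k/3 + 1; B=1; C=k**2 + 3*k/2 + 3.
Solve (k/3 + 1)·f(k+1) − (1)·f(k) = k**2 + 3*k/2 + 3.
Degrees (1,0,2) ⇒ d ≤ 1.
Match coefficients ⇒ f(k) = 3*(2*k + 1)/2.
R(k) = B(k−1)·f(k)/C(k) = 3*(2*k + 1)/(2*k**2 + 3*k + 6); s_k = R·t_k = 2*(2*k + 1)*factorial(k + 2)/3**k.
Δs = 2*(2*k**2 + 3*k + 6)*factorial(k + 2)/(3*3**k), as required.
Evaluate: s_(n+1) = 2*3**(-n - 1)*(2*n + 3)*factorial(n + 3); subtract s_(0) = 4 ⇒ S(n) = -4 + 4*n*factorial(n + 3)/(3*3**n) + 2*factorial(n + 3)/3**n.

S(n) = -4 + 4*n*factorial(n + 3)/(3*3**n) + 2*factorial(n + 3)/3**n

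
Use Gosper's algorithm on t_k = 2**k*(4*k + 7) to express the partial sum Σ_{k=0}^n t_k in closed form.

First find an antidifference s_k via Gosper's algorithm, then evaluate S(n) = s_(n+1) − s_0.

S(n) = 8*2**n*n + 6*2**n + 1

The ratio is 2*(4*k + 11)/(4*k + 7).
A = 2, B = 1, C = k + 7/4.
Solve (2)·f(k+1) − (1)·f(k) = k + 7/4.
d = 1 from the (0,0,1) case.
A polynomial solution: f(k) = (4*k - 1)/4.
Get s_k = R·t_k = 2**k*(4*k - 1) with R(k) = B(k−1)f(k)/C(k) = (4*k - 1)/(4*k + 7).
s_(k+1) − s_k = 2**k*(4*k + 7) = t_k.
Telescope: S(n) = s_(n+1) − s_(0) = 2**(n + 1)*(4*n + 3) − (-1) = 8*2**n*n + 6*2**n + 1.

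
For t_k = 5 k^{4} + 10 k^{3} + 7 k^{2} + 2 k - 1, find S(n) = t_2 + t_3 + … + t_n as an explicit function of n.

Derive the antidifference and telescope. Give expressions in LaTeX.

The ratio is (5*k**4 + 30*k**3 + 67*k**2 + 66*k + 23)/(5*k**4 + 10*k**3 + 7*k**2 + 2*k - 1).
Take A(k)=1, B(k)=1, C(k)=k**4 + 2*k**3 + 7*k**2/5 + 2*k/5 - 1/5.
Need (1)·f(k+1) − (1)·f(k) = k**4 + 2*k**3 + 7*k**2/5 + 2*k/5 - 1/5.
deg f ≤ 5 (via 0,0,4).
Solving with deg f ≤ 5: f(k) = k*(k**4 - k**2 - 1)/5.
Then R = B(k−1)f/C = k*(k**4 - k**2 - 1)/(5*k**4 + 10*k**3 + 7*k**2 + 2*k - 1), so s_k = R(k)·t_k = k**5 - k**3 - k.
Check: Δs_k = -k**5 + k**3 + (k + 1)**5 - (k + 1)**3 - 1. ✓
Telescope: S(n) = s_(n+1) − s_(2) = n**5 + 5*n**4 + 9*n**3 + 7*n**2 + n - 1 − (22) = n**5 + 5*n**4 + 9*n**3 + 7*n**2 + n - 23.

S(n) = n^{5} + 5 n^{4} + 9 n^{3} + 7 n^{2} + n - 23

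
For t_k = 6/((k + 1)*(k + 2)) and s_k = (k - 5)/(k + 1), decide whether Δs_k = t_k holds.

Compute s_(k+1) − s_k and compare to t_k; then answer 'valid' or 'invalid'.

s_(k+1) = (k - 4)/(k + 2)
s_(k+1) − s_k = 6/(k**2 + 3*k + 2)
(s_(k+1) − s_k) − t_k = 0

valid (s_(k+1) − s_k reduces to t_k)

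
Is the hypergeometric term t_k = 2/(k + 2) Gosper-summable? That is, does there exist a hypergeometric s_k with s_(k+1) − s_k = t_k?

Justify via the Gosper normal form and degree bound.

No — the linear system for f has no solution.

t_(k+1)/t_k = (k + 2)/(k + 3).
So A=k + 2 and B=k + 3, with C=1.
f must satisfy (k + 2)·f(k+1) − (k + 2)·f(k) = 1.
From deg A=1, deg B=1, deg C=0: d=0.
Put f(k) = c0: A·f(k+1) − B(k−1)·f(k) − C = -1; need -1 = 0 — inconsistent ⇒ no f, not summable.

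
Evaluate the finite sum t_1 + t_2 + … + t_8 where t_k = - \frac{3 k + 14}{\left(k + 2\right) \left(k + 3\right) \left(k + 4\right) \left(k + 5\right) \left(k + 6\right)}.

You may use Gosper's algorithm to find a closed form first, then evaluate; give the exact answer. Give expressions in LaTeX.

Σ = -37/2772

Step 1: r(k) = (k + 2)*(3*k + 17)/((k + 7)*(3*k + 14)).
So A=k + 2 and B=k + 7, with C=k + 14/3.
f must satisfy (k + 2)·f(k+1) − (k + 6)·f(k) = k + 14/3.
d = 4 from the (1,1,1) case.
Match coefficients ⇒ f(k) = k*(k + 4)*(k**2 + 10*k + 31)/90.
Certificate R = B(k−1)f/C = k*(k + 4)*(k + 6)*(k**2 + 10*k + 31)/(30*(3*k + 14)) gives s_k = k*(-k**2 - 10*k - 31)/(30*(k**3 + 10*k**2 + 31*k + 30)).
Verify: (-3*k - 14)/(k**5 + 20*k**4 + 155*k**3 + 580*k**2 + 1044*k + 720) matches t_k.
Telescoping: Σ = s_(9) − s_(1) = -101/3080 − (-7/360) = -37/2772.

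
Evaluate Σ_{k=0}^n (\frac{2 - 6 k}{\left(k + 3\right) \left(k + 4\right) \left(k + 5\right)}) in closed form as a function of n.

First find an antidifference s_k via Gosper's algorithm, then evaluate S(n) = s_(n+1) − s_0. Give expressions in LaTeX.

S(n) = \frac{2 \left(1 - n^{2}\right)}{3 \left(n^{2} + 9 n + 20\right)}

Compute t_(k+1)/t_k: get (k + 3)*(3*k + 2)/((k + 6)*(3*k - 1)).
Gosper form: A/B · C(k+1)/C(k) with A=k + 3, B=k + 6, C=k - 1/3.
Solve (k + 3)·f(k+1) − (k + 5)·f(k) = k - 1/3.
deg f ≤ 2 (via 1,1,1).
A polynomial solution: f(k) = k*(k - 2)/9.
Then R = B(k−1)f/C = k*(k - 2)*(k + 5)/(3*(3*k - 1)), so s_k = R(k)·t_k = -2*k*(k - 2)/(3*(k + 3)*(k + 4)).
Check: Δs_k = 2*(1 - 3*k)/(k**3 + 12*k**2 + 47*k + 60). ✓
s_(n+1) = 2*(1 - n**2)/(3*(n**2 + 9*n + 20)) and s_(0) = 0, so S(n) = 2*(1 - n**2)/(3*(n**2 + 9*n + 20)).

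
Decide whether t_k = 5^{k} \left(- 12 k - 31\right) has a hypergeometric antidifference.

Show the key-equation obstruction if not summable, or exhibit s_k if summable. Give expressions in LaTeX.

Yes. s_k = 5^{k} \left(- 3 k - 4\right).

Ratio r(k) = 5*(12*k + 43)/(12*k + 31).
A = 5, B = 1, C = k + 31/12.
Need (5)·f(k+1) − (1)·f(k) = k + 31/12.
Degrees (0,0,1) ⇒ d ≤ 1.
Coefficient equations give f(k) = (3*k + 4)/12.
Certificate R = B(k−1)f/C = (3*k + 4)/(12*k + 31) gives s_k = 5**k*(-3*k - 4).
Verify: 5**k*(-12*k - 31) matches t_k.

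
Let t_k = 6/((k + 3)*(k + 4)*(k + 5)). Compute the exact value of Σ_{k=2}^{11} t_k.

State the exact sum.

Σ = 7/80

Compute t_(k+1)/t_k: get (k + 3)/(k + 6).
Normal form (A,B,C) = (k + 3, k + 6, 1).
Solve (k + 3)·f(k+1) − (k + 5)·f(k) = 1.
deg f ≤ 2 (via 1,1,0).
Solve for f: f(k) = k*(k + 7)/24 (degree 2 ≤ 2).
Then R = B(k−1)f/C = k*(k + 5)*(k + 7)/24, so s_k = R(k)·t_k = k*(k + 7)/(4*(k + 3)*(k + 4)).
Verify: 6/(k**3 + 12*k**2 + 47*k + 60) matches t_k.
Evaluate s at k=12 and k=2: 19/80 and 3/20; difference 7/80.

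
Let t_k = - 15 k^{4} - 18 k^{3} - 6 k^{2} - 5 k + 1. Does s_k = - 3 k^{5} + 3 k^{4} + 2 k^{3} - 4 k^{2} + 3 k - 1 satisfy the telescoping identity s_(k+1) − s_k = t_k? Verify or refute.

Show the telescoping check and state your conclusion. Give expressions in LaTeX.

Valid — Δs_k = t_k.

s_(k+1) = k*(-3*k**4 - 12*k**3 - 16*k**2 - 10*k - 2)
s_(k+1) − s_k = -15*k**4 - 18*k**3 - 6*k**2 - 5*k + 1
(s_(k+1) − s_k) − t_k = 0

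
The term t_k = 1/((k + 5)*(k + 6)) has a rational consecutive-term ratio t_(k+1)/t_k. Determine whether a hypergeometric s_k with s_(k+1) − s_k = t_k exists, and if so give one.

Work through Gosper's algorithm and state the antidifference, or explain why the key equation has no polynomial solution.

r(k) = (k + 5)/(k + 7) after simplifying.
So A=k + 5 and B=k + 7, with C=1.
Solve (k + 5)·f(k+1) − (k + 6)·f(k) = 1.
Bound: deg f ≤ 1.
Solving with deg f ≤ 1: f(k) = k/5.
R(k) = B(k−1)·f(k)/C(k) = k*(k + 6)/5; s_k = R·t_k = k/(5*(k + 5)).
s_(k+1) − s_k = 1/(k**2 + 11*k + 30) = t_k.

s_k = k/(5*(k + 5))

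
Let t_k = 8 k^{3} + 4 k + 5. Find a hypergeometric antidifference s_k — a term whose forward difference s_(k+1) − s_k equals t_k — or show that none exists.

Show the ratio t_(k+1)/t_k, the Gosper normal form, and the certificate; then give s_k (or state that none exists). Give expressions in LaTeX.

Step 1: r(k) = (4*k + 8*(k + 1)**3 + 9)/(8*k**3 + 4*k + 5).
Gosper form: A/B · C(k+1)/C(k) with A=1, B=1, C=k**3 + k/2 + 5/8.
Need (1)·f(k+1) − (1)·f(k) = k**3 + k/2 + 5/8.
Degrees (0,0,3) ⇒ d ≤ 4.
Coefficient equations give f(k) = k*(2*k**3 - 4*k**2 + 4*k + 3)/8.
Certificate R = B(k−1)f/C = k*(2*k**3 - 4*k**2 + 4*k + 3)/(8*k**3 + 4*k + 5) gives s_k = k*(2*k**3 - 4*k**2 + 4*k + 3).
Check: Δs_k = 8*k**3 + 4*k + 5. ✓

s_k = k \left(2 k^{3} - 4 k^{2} + 4 k + 3\right)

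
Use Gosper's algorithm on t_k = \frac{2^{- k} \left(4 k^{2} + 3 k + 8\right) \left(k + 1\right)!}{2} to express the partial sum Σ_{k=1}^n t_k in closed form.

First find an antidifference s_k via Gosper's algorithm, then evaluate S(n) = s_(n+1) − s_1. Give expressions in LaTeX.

The ratio is (k + 2)*(3*k + 4*(k + 1)**2 + 11)/(2*(4*k**2 + 3*k + 8)).
Gosper form: A/B · C(k+1)/C(k) with A=k/2 + 1, B=1, C=k**2 + 3*k/4 + 2.
Solve (k/2 + 1)·f(k+1) − (1)·f(k) = k**2 + 3*k/4 + 2.
From deg A=1, deg B=0, deg C=2: d=1.
Solve for f: f(k) = (4*k - 1)/2 (degree 1 ≤ 1).
So s_k = (B(k−1)f/C)·t_k = (2*(4*k - 1)/(4*k**2 + 3*k + 8))·t_k = (4*k - 1)*factorial(k + 1)/2**k.
s_(k+1) − s_k = (4*k**2 + 3*k + 8)*factorial(k + 1)/(2*2**k) = t_k.
s_(n+1) = 2**(-n - 1)*(4*n + 3)*factorial(n + 2) and s_(1) = 3, so S(n) = (-6*2**n + 4*n**3*factorial(n) + 15*n**2*factorial(n) + 17*n*factorial(n) + 6*factorial(n))/(2*2**n).

S(n) = \frac{2^{- n} \left(- 6 \cdot 2^{n} + 4 n^{3} n! + 15 n^{2} n! + 17 n n! + 6 n!\right)}{2}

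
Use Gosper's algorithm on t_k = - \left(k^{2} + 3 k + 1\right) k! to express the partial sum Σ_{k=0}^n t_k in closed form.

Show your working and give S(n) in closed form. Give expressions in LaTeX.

Compute t_(k+1)/t_k: get (k + 1)*(3*k + (k + 1)**2 + 4)/(k**2 + 3*k + 1).
A = k + 1, B = 1, C = k**2 + 3*k + 1.
f must satisfy (k + 1)·f(k+1) − (1)·f(k) = k**2 + 3*k + 1.
From deg A=1, deg B=0, deg C=2: d=1.
A polynomial solution: f(k) = k + 2.
Get s_k = R·t_k = -(k + 2)*factorial(k) with R(k) = B(k−1)f(k)/C(k) = (k + 2)/(k**2 + 3*k + 1).
Check: Δs_k = -(k**2 + 3*k + 1)*factorial(k). ✓
Telescope: S(n) = s_(n+1) − s_(0) = -(n + 3)*factorial(n + 1) − (-2) = -n**2*factorial(n) - 4*n*factorial(n) - 3*factorial(n) + 2.

S(n) = - n^{2} n! - 4 n n! - 3 n! + 2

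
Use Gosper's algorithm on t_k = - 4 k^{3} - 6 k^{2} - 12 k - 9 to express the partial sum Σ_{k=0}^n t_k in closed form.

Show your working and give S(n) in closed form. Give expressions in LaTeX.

S(n) = - n^{4} - 4 n^{3} - 10 n^{2} - 16 n - 9

The ratio is (4*k**3 + 18*k**2 + 36*k + 31)/(4*k**3 + 6*k**2 + 12*k + 9).
Factor: A=1; B=1; C=k**3 + 3*k**2/2 + 3*k + 9/4.
Key eq: (1)·f(k+1) = (1)·f(k) + (k**3 + 3*k**2/2 + 3*k + 9/4).
deg f ≤ 4 (via 0,0,3).
Match coefficients ⇒ f(k) = k*(k**3 + 4*k + 4)/4.
R(k) = B(k−1)·f(k)/C(k) = k*(k**3 + 4*k + 4)/(4*k**3 + 6*k**2 + 12*k + 9); s_k = R·t_k = k*(-k**3 - 4*k - 4).
Check: Δs_k = -4*k**3 - 6*k**2 - 12*k - 9. ✓
Evaluate: s_(n+1) = -n**4 - 4*n**3 - 10*n**2 - 16*n - 9; subtract s_(0) = 0 ⇒ S(n) = -n**4 - 4*n**3 - 10*n**2 - 16*n - 9.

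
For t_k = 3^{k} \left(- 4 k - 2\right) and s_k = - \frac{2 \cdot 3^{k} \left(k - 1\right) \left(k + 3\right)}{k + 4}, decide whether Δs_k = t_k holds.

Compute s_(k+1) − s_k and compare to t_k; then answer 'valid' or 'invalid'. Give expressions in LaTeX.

s_(k+1) = -6*3**k*k*(k + 4)/(k + 5)
s_(k+1) − s_k = 2*3**k*(-3*k*(k + 4)**2 + (k - 1)*(k + 3)*(k + 5))/((k + 4)*(k + 5))
(s_(k+1) − s_k) − t_k = 3**k*(4*k**2 + 16*k + 10)/(k**2 + 9*k + 20)

Invalid: residual \frac{3^{k} \left(4 k^{2} + 16 k + 10\right)}{k^{2} + 9 k + 20} ≠ 0.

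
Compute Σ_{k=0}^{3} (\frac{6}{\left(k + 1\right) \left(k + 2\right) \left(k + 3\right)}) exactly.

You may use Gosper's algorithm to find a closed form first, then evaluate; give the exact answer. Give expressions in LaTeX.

Σ = 7/5

r(k) = (k + 1)/(k + 4) after simplifying.
Normal form (A,B,C) = (k + 1, k + 4, 1).
Solve (k + 1)·f(k+1) − (k + 3)·f(k) = 1.
Bound: deg f ≤ 2.
Coefficient equations give f(k) = k*(k + 3)/4.
Certificate R = B(k−1)f/C = k*(k + 3)**2/4 gives s_k = 3*k*(k + 3)/(2*(k + 1)*(k + 2)).
Verify: 6/(k**3 + 6*k**2 + 11*k + 6) matches t_k.
Telescoping: Σ = s_(4) − s_(0) = 7/5 − (0) = 7/5.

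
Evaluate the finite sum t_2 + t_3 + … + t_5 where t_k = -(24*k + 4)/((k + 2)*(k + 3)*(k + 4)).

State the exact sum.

t_(k+1)/t_k = (k + 2)*(6*k + 7)/((k + 5)*(6*k + 1)).
Factor: A=k + 2; B=k + 5; C=k + 1/6.
Need (k + 2)·f(k+1) − (k + 4)·f(k) = k + 1/6.
deg f ≤ 2 (via 1,1,1).
A polynomial solution: f(k) = k*(13*k - 7)/72.
Certificate R = B(k−1)f/C = k*(k + 4)*(13*k - 7)/(12*(6*k + 1)) gives s_k = -k*(13*k - 7)/(3*(k + 2)*(k + 3)).
Verify: 4*(-6*k - 1)/(k**3 + 9*k**2 + 26*k + 24) matches t_k.
Telescoping: Σ = s_(6) − s_(2) = -71/36 − (-19/30) = -241/180.

Σ = -241/180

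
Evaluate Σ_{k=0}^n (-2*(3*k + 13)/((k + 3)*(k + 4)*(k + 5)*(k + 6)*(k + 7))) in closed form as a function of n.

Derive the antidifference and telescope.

The ratio is (k + 3)*(3*k + 16)/((k + 8)*(3*k + 13)).
So A=k + 3 and B=k + 8, with C=k + 13/3.
Solve (k + 3)·f(k+1) − (k + 7)·f(k) = k + 13/3.
d = 4 from the (1,1,1) case.
Coefficient equations give f(k) = k*(k + 4)*(k**2 + 14*k + 63)/270.
Get s_k = R·t_k = k*(-k**2 - 14*k - 63)/(45*(k**3 + 14*k**2 + 63*k + 90)) with R(k) = B(k−1)f(k)/C(k) = k*(k + 4)*(k + 7)*(k**2 + 14*k + 63)/(90*(3*k + 13)).
s_(k+1) − s_k = 2*(-3*k - 13)/(k**5 + 25*k**4 + 245*k**3 + 1175*k**2 + 2754*k + 2520) = t_k.
Evaluate: s_(n+1) = (-n**3 - 17*n**2 - 94*n - 78)/(45*(n**3 + 17*n**2 + 94*n + 168)); subtract s_(0) = 0 ⇒ S(n) = (-n**3 - 17*n**2 - 94*n - 78)/(45*(n**3 + 17*n**2 + 94*n + 168)).

S(n) = (-n**3 - 17*n**2 - 94*n - 78)/(45*(n**3 + 17*n**2 + 94*n + 168))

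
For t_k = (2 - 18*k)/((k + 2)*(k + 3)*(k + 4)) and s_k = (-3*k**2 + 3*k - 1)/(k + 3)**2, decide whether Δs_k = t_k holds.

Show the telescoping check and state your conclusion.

Invalid: residual (-3*k**3 + 9*k**2 + 63*k - 10)/(k**5 + 16*k**4 + 101*k**3 + 314*k**2 + 480*k + 288) ≠ 0.

s_(k+1) = (3*k - 3*(k + 1)**2 + 2)/(k + 4)**2
s_(k+1) − s_k = (-21*k**2 - 73*k + 7)/(k**4 + 14*k**3 + 73*k**2 + 168*k + 144)
(s_(k+1) − s_k) − t_k = (-3*k**3 + 9*k**2 + 63*k - 10)/(k**5 + 16*k**4 + 101*k**3 + 314*k**2 + 480*k + 288)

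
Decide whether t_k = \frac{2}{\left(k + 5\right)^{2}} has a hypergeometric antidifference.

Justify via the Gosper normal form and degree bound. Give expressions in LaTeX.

No — the linear system for f has no solution.

t_(k+1)/t_k = (k + 5)**2/(k + 6)**2.
Normal form (A,B,C) = (k**2 + 10*k + 25, k**2 + 12*k + 36, 1).
Key eq: (k**2 + 10*k + 25)·f(k+1) = (k**2 + 10*k + 25)·f(k) + (1).
Degrees (2,2,0) ⇒ d ≤ 0.
Put f(k) = c0: A·f(k+1) − B(k−1)·f(k) − C = -1; need -1 = 0 — inconsistent ⇒ no f, not summable.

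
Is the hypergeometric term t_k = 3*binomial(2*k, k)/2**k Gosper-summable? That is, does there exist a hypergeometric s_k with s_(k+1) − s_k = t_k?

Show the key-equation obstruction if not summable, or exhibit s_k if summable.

No — t_k has no hypergeometric antidifference.

r(k) = (2*k + 1)/(k + 1) after simplifying.
Factor: A=2*k + 1; B=k + 1; C=1.
Solve (2*k + 1)·f(k+1) − (k)·f(k) = 1.
Bound: deg f ≤ -1.
deg f ≤ -1 is impossible — no certificate.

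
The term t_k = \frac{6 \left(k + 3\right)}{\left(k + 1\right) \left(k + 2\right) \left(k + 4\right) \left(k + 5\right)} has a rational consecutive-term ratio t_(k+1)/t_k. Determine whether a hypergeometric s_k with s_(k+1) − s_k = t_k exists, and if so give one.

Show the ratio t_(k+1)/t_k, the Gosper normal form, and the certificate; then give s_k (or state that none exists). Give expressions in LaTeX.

r(k) = (k + 1)*(k + 4)**2/((k + 3)**2*(k + 6)) after simplifying.
Factor: A=k + 1; B=k + 6; C=k**2 + 6*k + 9.
Need (k + 1)·f(k+1) − (k + 5)·f(k) = k**2 + 6*k + 9.
Bound: deg f ≤ 4.
A polynomial solution: f(k) = k*(k + 2)*(k + 3)*(k + 5)/8.
Certificate R = B(k−1)f/C = k*(k + 2)*(k + 5)**2/(8*(k + 3)) gives s_k = 3*k*(k + 5)/(4*(k**2 + 5*k + 4)).
Δs = 6*(k + 3)/(k**4 + 12*k**3 + 49*k**2 + 78*k + 40), as required.

s_k = \frac{3 k \left(k + 5\right)}{4 \left(k^{2} + 5 k + 4\right)}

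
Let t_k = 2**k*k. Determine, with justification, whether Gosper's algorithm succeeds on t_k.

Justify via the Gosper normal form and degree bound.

Yes. s_k = 2**k*(k - 2).

r(k) = 2 + 2/k after simplifying.
Gosper form: A/B · C(k+1)/C(k) with A=2, B=1, C=k.
Set up (2)·f(k+1) − (1)·f(k) − (k) = 0.
Bound: deg f ≤ 1.
Solve for f: f(k) = k - 2 (degree 1 ≤ 1).
Get s_k = R·t_k = 2**k*(k - 2) with R(k) = B(k−1)f(k)/C(k) = (k - 2)/k.
Verify: 2**k*k matches t_k.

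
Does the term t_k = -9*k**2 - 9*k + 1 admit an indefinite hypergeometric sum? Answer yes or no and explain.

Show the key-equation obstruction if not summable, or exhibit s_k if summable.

Step 1: r(k) = (9*k**2 + 27*k + 17)/(9*k**2 + 9*k - 1).
Factor: A=1; B=1; C=k**2 + k - 1/9.
Need (1)·f(k+1) − (1)·f(k) = k**2 + k - 1/9.
From deg A=0, deg B=0, deg C=2: d=3.
Solve for f: f(k) = k*(3*k**2 - 4)/9 (degree 3 ≤ 3).
Then R = B(k−1)f/C = k*(3*k**2 - 4)/(9*k**2 + 9*k - 1), so s_k = R(k)·t_k = k*(4 - 3*k**2).
Check: Δs_k = -9*k**2 - 9*k + 1. ✓

Yes. s_k = k*(4 - 3*k**2).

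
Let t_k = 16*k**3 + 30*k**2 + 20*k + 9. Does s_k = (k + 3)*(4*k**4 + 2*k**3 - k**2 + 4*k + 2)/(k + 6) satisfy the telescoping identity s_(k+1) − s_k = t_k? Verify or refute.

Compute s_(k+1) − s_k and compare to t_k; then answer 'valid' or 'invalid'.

Invalid: residual 3*(-12*k**4 - 124*k**3 - 201*k**2 - 125*k - 52)/(k**2 + 13*k + 42) ≠ 0.

s_(k+1) = (4*k**5 + 34*k**4 + 101*k**3 + 140*k**2 + 107*k + 44)/(k + 7)
s_(k+1) − s_k = 2*(8*k**5 + 101*k**4 + 355*k**3 + 463*k**2 + 291*k + 111)/(k**2 + 13*k + 42)
(s_(k+1) − s_k) − t_k = 3*(-12*k**4 - 124*k**3 - 201*k**2 - 125*k - 52)/(k**2 + 13*k + 42)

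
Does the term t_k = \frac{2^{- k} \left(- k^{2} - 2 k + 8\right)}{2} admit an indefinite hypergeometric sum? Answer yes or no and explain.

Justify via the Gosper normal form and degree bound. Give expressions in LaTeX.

Yes. s_k = 2^{- k} \left(k^{2} + 4 k - 3\right).

Step 1: r(k) = (k**2 + 4*k - 5)/(2*(k**2 + 2*k - 8)).
Gosper form: A/B · C(k+1)/C(k) with A=1/2, B=1, C=k**2 + 2*k - 8.
Need (1/2)·f(k+1) − (1)·f(k) = k**2 + 2*k - 8.
d = 2 from the (0,0,2) case.
Match coefficients ⇒ f(k) = -2*(k**2 + 4*k - 3).
Certificate R = B(k−1)f/C = -2*(k**2 + 4*k - 3)/((k - 2)*(k + 4)) gives s_k = (k**2 + 4*k - 3)/2**k.
s_(k+1) − s_k = (-k**2 - 2*k + 8)/(2*2**k) = t_k.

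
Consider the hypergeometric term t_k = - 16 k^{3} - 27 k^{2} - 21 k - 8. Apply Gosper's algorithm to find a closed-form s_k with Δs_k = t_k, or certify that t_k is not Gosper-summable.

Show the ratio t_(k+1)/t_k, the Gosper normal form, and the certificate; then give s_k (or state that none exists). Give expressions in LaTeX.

r(k) = (16*k**3 + 75*k**2 + 123*k + 72)/(16*k**3 + 27*k**2 + 21*k + 8) after simplifying.
A = 1, B = 1, C = k**3 + 27*k**2/16 + 21*k/16 + 1/2.
Set up (1)·f(k+1) − (1)·f(k) − (k**3 + 27*k**2/16 + 21*k/16 + 1/2) = 0.
deg f ≤ 4 (via 0,0,3).
Match coefficients ⇒ f(k) = k*(4*k**3 + k**2 + k + 2)/16.
So s_k = (B(k−1)f/C)·t_k = (k*(4*k**3 + k**2 + k + 2)/(16*k**3 + 27*k**2 + 21*k + 8))·t_k = k*(-4*k**3 - k**2 - k - 2).
s_(k+1) − s_k = -16*k**3 - 27*k**2 - 21*k - 8 = t_k.

s_k = k \left(- 4 k^{3} - k^{2} - k - 2\right)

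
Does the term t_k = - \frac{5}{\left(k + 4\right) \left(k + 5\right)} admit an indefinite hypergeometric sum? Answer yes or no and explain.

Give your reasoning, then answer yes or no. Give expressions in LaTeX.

t_(k+1)/t_k = (k + 4)/(k + 6).
So A=k + 4 and B=k + 6, with C=1.
f must satisfy (k + 4)·f(k+1) − (k + 5)·f(k) = 1.
deg f ≤ 1 (via 1,1,0).
Match coefficients ⇒ f(k) = k/4.
R(k) = B(k−1)·f(k)/C(k) = k*(k + 5)/4; s_k = R·t_k = -5*k/(4*k + 16).
Δs = -5/(k**2 + 9*k + 20), as required.

Yes. s_k = - \frac{5 k}{4 k + 16}.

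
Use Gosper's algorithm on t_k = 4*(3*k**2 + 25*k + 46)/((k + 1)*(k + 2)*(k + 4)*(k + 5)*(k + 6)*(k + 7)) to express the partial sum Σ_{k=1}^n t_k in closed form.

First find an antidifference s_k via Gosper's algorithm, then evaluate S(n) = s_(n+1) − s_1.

S(n) = 2*n*(n**2 + 14*n + 59)/(35*(n**3 + 14*n**2 + 59*n + 70))

Step 1: r(k) = (k + 1)*(k + 4)*(25*k + 3*(k + 1)**2 + 71)/((k + 3)*(k + 8)*(3*k**2 + 25*k + 46)).
Take A(k)=k + 1, B(k)=k + 8, C(k)=k**3 + 34*k**2/3 + 121*k/3 + 46.
Set up (k + 1)·f(k+1) − (k + 7)·f(k) − (k**3 + 34*k**2/3 + 121*k/3 + 46) = 0.
deg f ≤ 6 (via 1,1,3).
Solving with deg f ≤ 6: f(k) = k*(k + 2)*(k + 3)*(k + 5)*(k**2 + 11*k + 34)/72.
So s_k = (B(k−1)f/C)·t_k = (k*(k + 2)*(k + 5)*(k + 7)*(k**2 + 11*k + 34)/(24*(3*k**2 + 25*k + 46)))·t_k = k*(k**2 + 11*k + 34)/(6*(k**3 + 11*k**2 + 34*k + 24)).
Δs = 4*(3*k**2 + 25*k + 46)/(k**6 + 25*k**5 + 247*k**4 + 1219*k**3 + 3112*k**2 + 3796*k + 1680), as required.
Telescope: S(n) = s_(n+1) − s_(1) = (n**3 + 14*n**2 + 59*n + 46)/(6*(n**3 + 14*n**2 + 59*n + 70)) − (23/210) = 2*n*(n**2 + 14*n + 59)/(35*(n**3 + 14*n**2 + 59*n + 70)).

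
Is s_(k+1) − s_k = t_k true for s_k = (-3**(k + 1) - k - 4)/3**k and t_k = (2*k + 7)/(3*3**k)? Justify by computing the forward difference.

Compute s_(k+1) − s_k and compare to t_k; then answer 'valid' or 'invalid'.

valid; difference matches t_k

s_(k+1) = (-9*3**k - k - 5)/(3*3**k)
s_(k+1) − s_k = (2*k + 7)/(3*3**k)
(s_(k+1) − s_k) − t_k = 0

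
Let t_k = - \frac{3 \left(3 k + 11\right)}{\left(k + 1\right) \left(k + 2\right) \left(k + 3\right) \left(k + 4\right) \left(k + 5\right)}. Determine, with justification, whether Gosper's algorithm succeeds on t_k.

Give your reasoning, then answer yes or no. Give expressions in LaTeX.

t_(k+1)/t_k = (k + 1)*(3*k + 14)/((k + 6)*(3*k + 11)).
Gosper form: A/B · C(k+1)/C(k) with A=k + 1, B=k + 6, C=k + 11/3.
f must satisfy (k + 1)·f(k+1) − (k + 5)·f(k) = k + 11/3.
Bound: deg f ≤ 4.
Match coefficients ⇒ f(k) = k*(k + 3)*(k**2 + 7*k + 14)/24.
R(k) = B(k−1)·f(k)/C(k) = k*(k + 3)*(k + 5)*(k**2 + 7*k + 14)/(8*(3*k + 11)); s_k = R·t_k = 3*k*(-k**2 - 7*k - 14)/(8*(k**3 + 7*k**2 + 14*k + 8)).
Check: Δs_k = 3*(-3*k - 11)/(k**5 + 15*k**4 + 85*k**3 + 225*k**2 + 274*k + 120). ✓

Yes. s_k = \frac{3 k \left(- k^{2} - 7 k - 14\right)}{8 \left(k^{3} + 7 k^{2} + 14 k + 8\right)}.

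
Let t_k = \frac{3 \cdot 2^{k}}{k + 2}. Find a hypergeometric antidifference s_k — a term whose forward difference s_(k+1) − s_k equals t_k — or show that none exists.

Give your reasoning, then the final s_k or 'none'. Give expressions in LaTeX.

none — t_k is not Gosper-summable

Step 1: r(k) = 2*(k + 2)/(k + 3).
So A=2*k + 4 and B=k + 3, with C=1.
f must satisfy (2*k + 4)·f(k+1) − (k + 2)·f(k) = 1.
From deg A=1, deg B=1, deg C=0: d=-1.
d = -1 < 0 ⇒ no nonzero polynomial f; not summable.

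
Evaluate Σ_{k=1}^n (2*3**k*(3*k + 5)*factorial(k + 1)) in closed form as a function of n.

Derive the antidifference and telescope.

Step 1: r(k) = 3*(k + 2)*(3*k + 8)/(3*k + 5).
So A=3*k + 6 and B=1, with C=k + 5/3.
f must satisfy (3*k + 6)·f(k+1) − (1)·f(k) = k + 5/3.
From deg A=1, deg B=0, deg C=1: d=0.
Solve for f: f(k) = 1/3 (degree 0 ≤ 0).
Get s_k = R·t_k = 2*3**k*factorial(k + 1) with R(k) = B(k−1)f(k)/C(k) = 1/(3*k + 5).
s_(k+1) − s_k = 2*3**k*(3*k + 5)*factorial(k + 1) = t_k.
s_(n+1) = 6*3**n*factorial(n + 2) and s_(1) = 12, so S(n) = 6*3**n*factorial(n + 2) - 12.

S(n) = 6*3**n*factorial(n + 2) - 12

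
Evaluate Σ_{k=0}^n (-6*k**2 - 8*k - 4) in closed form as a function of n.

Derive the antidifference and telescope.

S(n) = -2*n**3 - 7*n**2 - 9*n - 4

Ratio r(k) = (3*k**2 + 10*k + 9)/(3*k**2 + 4*k + 2).
Factor: A=1; B=1; C=k**2 + 4*k/3 + 2/3.
Set up (1)·f(k+1) − (1)·f(k) − (k**2 + 4*k/3 + 2/3) = 0.
d = 3 from the (0,0,2) case.
A polynomial solution: f(k) = k*(2*k**2 + k + 1)/6.
Get s_k = R·t_k = k*(-2*k**2 - k - 1) with R(k) = B(k−1)f(k)/C(k) = k*(2*k**2 + k + 1)/(2*(3*k**2 + 4*k + 2)).
s_(k+1) − s_k = -6*k**2 - 8*k - 4 = t_k.
Telescope: S(n) = s_(n+1) − s_(0) = -2*n**3 - 7*n**2 - 9*n - 4 − (0) = -2*n**3 - 7*n**2 - 9*n - 4.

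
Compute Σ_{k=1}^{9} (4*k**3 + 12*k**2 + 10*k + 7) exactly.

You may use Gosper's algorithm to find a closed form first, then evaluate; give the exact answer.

Σ = 12033

Ratio r(k) = (4*k**3 + 24*k**2 + 46*k + 33)/(4*k**3 + 12*k**2 + 10*k + 7).
Normal form (A,B,C) = (1, 1, k**3 + 3*k**2 + 5*k/2 + 7/4).
Set up (1)·f(k+1) − (1)·f(k) − (k**3 + 3*k**2 + 5*k/2 + 7/4) = 0.
deg f ≤ 4 (via 0,0,3).
Match coefficients ⇒ f(k) = k*(k**3 + 2*k**2 + 4)/4.
Get s_k = R·t_k = k*(k**3 + 2*k**2 + 4) with R(k) = B(k−1)f(k)/C(k) = k*(k**3 + 2*k**2 + 4)/(4*k**3 + 12*k**2 + 10*k + 7).
Check: Δs_k = 4*k**3 + 12*k**2 + 10*k + 7. ✓
Σ_(k=1)^(9) t_k = s_(10) − s_(1) = 12040 − (7) = 12033.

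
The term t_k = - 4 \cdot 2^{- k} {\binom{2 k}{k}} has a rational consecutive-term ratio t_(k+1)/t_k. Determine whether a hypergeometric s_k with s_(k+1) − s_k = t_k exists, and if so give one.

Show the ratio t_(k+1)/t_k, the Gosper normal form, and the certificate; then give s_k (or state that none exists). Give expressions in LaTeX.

none (Gosper's algorithm certifies no s_k)

r(k) = (2*k + 1)/(k + 1) after simplifying.
Take A(k)=2*k + 1, B(k)=k + 1, C(k)=1.
Solve (2*k + 1)·f(k+1) − (k)·f(k) = 1.
From deg A=1, deg B=1, deg C=0: d=-1.
deg f ≤ -1 is impossible — no certificate.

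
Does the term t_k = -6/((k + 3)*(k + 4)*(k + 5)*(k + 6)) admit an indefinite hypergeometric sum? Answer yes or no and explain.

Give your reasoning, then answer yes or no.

Yes. s_k = k*(-k**2 - 12*k - 47)/(30*(k + 3)*(k + 4)*(k + 5)).

t_(k+1)/t_k = (k + 3)/(k + 7).
Factor: A=k + 3; B=k + 7; C=1.
Solve (k + 3)·f(k+1) − (k + 6)·f(k) = 1.
Bound: deg f ≤ 3.
Coefficient equations give f(k) = k*(k**2 + 12*k + 47)/180.
R(k) = B(k−1)·f(k)/C(k) = k*(k + 6)*(k**2 + 12*k + 47)/180; s_k = R·t_k = k*(-k**2 - 12*k - 47)/(30*(k + 3)*(k + 4)*(k + 5)).
Verify: -6/(k**4 + 18*k**3 + 119*k**2 + 342*k + 360) matches t_k.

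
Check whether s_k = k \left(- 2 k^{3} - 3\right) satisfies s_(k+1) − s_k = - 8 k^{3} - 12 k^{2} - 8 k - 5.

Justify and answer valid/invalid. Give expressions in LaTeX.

s_(k+1) = -(k + 1)*(2*(k + 1)**3 + 3)
s_(k+1) − s_k = -8*k**3 - 12*k**2 - 8*k - 5
(s_(k+1) − s_k) − t_k = 0

valid (s_(k+1) − s_k reduces to t_k)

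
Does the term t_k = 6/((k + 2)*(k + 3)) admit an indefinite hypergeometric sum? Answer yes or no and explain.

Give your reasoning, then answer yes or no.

r(k) = (k + 2)/(k + 4) after simplifying.
A = k + 2, B = k + 4, C = 1.
Solve (k + 2)·f(k+1) − (k + 3)·f(k) = 1.
Bound: deg f ≤ 1.
A polynomial solution: f(k) = k/2.
So s_k = (B(k−1)f/C)·t_k = (k*(k + 3)/2)·t_k = 3*k/(k + 2).
s_(k+1) − s_k = 6/(k**2 + 5*k + 6) = t_k.

Yes. s_k = 3*k/(k + 2).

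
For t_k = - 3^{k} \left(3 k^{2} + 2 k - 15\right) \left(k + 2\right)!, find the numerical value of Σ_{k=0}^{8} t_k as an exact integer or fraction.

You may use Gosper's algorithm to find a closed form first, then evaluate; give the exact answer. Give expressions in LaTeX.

Σ = -4714094246406

Step 1: r(k) = 3*(3*k**3 + 17*k**2 + 14*k - 30)/(3*k**2 + 2*k - 15).
Take A(k)=3*k + 9, B(k)=1, C(k)=k**2 + 2*k/3 - 5.
Key eq: (3*k + 9)·f(k+1) = (1)·f(k) + (k**2 + 2*k/3 - 5).
From deg A=1, deg B=0, deg C=2: d=1.
Coefficient equations give f(k) = (k - 3)/3.
Then R = B(k−1)f/C = (k - 3)/(3*k**2 + 2*k - 15), so s_k = R(k)·t_k = -3**k*(k - 3)*factorial(k + 2).
s_(k+1) − s_k = -3**k*(3*k**2 + 2*k - 15)*factorial(k + 2) = t_k.
Telescoping: Σ = s_(9) − s_(0) = -4714094246400 − (6) = -4714094246406.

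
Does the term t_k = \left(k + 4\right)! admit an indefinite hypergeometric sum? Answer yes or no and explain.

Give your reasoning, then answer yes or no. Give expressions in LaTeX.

The ratio is k + 5.
Factor: A=k + 5; B=1; C=1.
Need (k + 5)·f(k+1) − (1)·f(k) = 1.
Degrees (1,0,0) ⇒ d ≤ -1.
Bound -1 < 0, so the key equation has no polynomial solution.

No. Not Gosper-summable.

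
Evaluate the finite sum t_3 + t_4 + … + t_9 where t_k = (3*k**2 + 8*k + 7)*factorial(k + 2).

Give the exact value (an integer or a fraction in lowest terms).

t_(k+1)/t_k = (k + 3)*(8*k + 3*(k + 1)**2 + 15)/(3*k**2 + 8*k + 7).
Normal form (A,B,C) = (k + 3, 1, k**2 + 8*k/3 + 7/3).
Key eq: (k + 3)·f(k+1) = (1)·f(k) + (k**2 + 8*k/3 + 7/3).
deg f ≤ 1 (via 1,0,2).
Coefficient equations give f(k) = (3*k - 1)/3.
So s_k = (B(k−1)f/C)·t_k = ((3*k - 1)/(3*k**2 + 8*k + 7))·t_k = (3*k - 1)*factorial(k + 2).
Verify: (3*k**2 + 8*k + 7)*factorial(k + 2) matches t_k.
Evaluate s at k=10 and k=3: 13891046400 and 960; difference 13891045440.

Σ = 13891045440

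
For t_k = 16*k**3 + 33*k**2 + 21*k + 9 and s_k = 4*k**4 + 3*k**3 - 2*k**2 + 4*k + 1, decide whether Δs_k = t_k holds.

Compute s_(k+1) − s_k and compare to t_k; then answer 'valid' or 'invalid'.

valid; difference matches t_k

s_(k+1) = 4*k**4 + 19*k**3 + 31*k**2 + 25*k + 10
s_(k+1) − s_k = 16*k**3 + 33*k**2 + 21*k + 9
(s_(k+1) − s_k) − t_k = 0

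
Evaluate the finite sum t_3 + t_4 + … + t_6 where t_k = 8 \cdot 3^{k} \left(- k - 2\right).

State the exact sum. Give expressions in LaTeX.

r(k) = 3*(k + 3)/(k + 2) after simplifying.
A = 3, B = 1, C = k + 2.
Solve (3)·f(k+1) − (1)·f(k) = k + 2.
Degrees (0,0,1) ⇒ d ≤ 1.
Solve for f: f(k) = (2*k + 1)/4 (degree 1 ≤ 1).
So s_k = (B(k−1)f/C)·t_k = ((2*k + 1)/(4*(k + 2)))·t_k = 3**k*(-4*k - 2).
Check: Δs_k = 8*3**k*(-k - 2). ✓
Telescoping: Σ = s_(7) − s_(3) = -65610 − (-378) = -65232.

Σ = -65232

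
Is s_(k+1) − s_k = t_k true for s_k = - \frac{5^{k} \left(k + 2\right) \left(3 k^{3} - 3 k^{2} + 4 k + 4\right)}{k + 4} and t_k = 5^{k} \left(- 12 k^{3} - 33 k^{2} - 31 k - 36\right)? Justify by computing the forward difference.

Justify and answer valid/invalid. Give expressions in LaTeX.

s_(k+1) = 5**(k + 1)*(-3*k**4 - 15*k**3 - 25*k**2 - 29*k - 24)/(k + 5)
s_(k+1) − s_k = 5**k*(-12*k**5 - 117*k**4 - 412*k**3 - 643*k**2 - 632*k - 440)/(k**2 + 9*k + 20)
(s_(k+1) − s_k) − t_k = 5**k*(24*k**4 + 156*k**3 + 332*k**2 + 312*k + 280)/(k**2 + 9*k + 20)

Invalid: residual \frac{5^{k} \left(24 k^{4} + 156 k^{3} + 332 k^{2} + 312 k + 280\right)}{k^{2} + 9 k + 20} ≠ 0.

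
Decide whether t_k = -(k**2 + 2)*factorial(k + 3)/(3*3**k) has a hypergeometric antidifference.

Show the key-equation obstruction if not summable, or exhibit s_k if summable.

Yes. s_k = -(k - 2)*factorial(k + 3)/3**k.

The ratio is (k + 4)*((k + 1)**2 + 2)/(3*(k**2 + 2)).
Factor: A=k/3 + 4/3; B=1; C=k**2 + 2.
f must satisfy (k/3 + 4/3)·f(k+1) − (1)·f(k) = k**2 + 2.
Bound: deg f ≤ 1.
Coefficient equations give f(k) = 3*(k - 2).
Get s_k = R·t_k = -(k - 2)*factorial(k + 3)/3**k with R(k) = B(k−1)f(k)/C(k) = 3*(k - 2)/(k**2 + 2).
Check: Δs_k = -(k**2 + 2)*factorial(k + 3)/(3*3**k). ✓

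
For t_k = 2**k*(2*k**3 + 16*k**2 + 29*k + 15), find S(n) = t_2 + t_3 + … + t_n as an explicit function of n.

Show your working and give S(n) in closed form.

Ratio r(k) = 2*(2*k**3 + 22*k**2 + 67*k + 62)/(2*k**3 + 16*k**2 + 29*k + 15).
So A=2 and B=1, with C=k**3 + 8*k**2 + 29*k/2 + 15/2.
Set up (2)·f(k+1) − (1)·f(k) − (k**3 + 8*k**2 + 29*k/2 + 15/2) = 0.
Degrees (0,0,3) ⇒ d ≤ 3.
Solve for f: f(k) = (2*k**3 + 4*k**2 + k + 1)/2 (degree 3 ≤ 3).
Certificate R = B(k−1)f/C = (2*k**3 + 4*k**2 + k + 1)/((k + 1)*(2*k**2 + 14*k + 15)) gives s_k = 2**k*(2*k**3 + 4*k**2 + k + 1).
Δs = 2**k*(2*k**3 + 16*k**2 + 29*k + 15), as required.
Σ_(k=2)^n t_k = s_(n+1) − s_(2) = (2**(n + 1)*(2*n**3 + 10*n**2 + 15*n + 8)) − (140), i.e. 4*2**n*n**3 + 20*2**n*n**2 + 30*2**n*n + 16*2**n - 140.

S(n) = 4*2**n*n**3 + 20*2**n*n**2 + 30*2**n*n + 16*2**n - 140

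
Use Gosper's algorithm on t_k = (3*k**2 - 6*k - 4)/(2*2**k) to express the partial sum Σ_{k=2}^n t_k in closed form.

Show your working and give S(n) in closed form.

r(k) = (3*k**2 - 7)/(2*(3*k**2 - 6*k - 4)) after simplifying.
So A=1/2 and B=1, with C=k**2 - 2*k - 4/3.
Need (1/2)·f(k+1) − (1)·f(k) = k**2 - 2*k - 4/3.
From deg A=0, deg B=0, deg C=2: d=2.
Solve for f: f(k) = -2*(3*k**2 - 1)/3 (degree 2 ≤ 2).
Get s_k = R·t_k = (1 - 3*k**2)/2**k with R(k) = B(k−1)f(k)/C(k) = -2*(3*k**2 - 1)/(3*k**2 - 6*k - 4).
Verify: (3*k**2 - 6*k - 4)/(2*2**k) matches t_k.
Evaluate: s_(n+1) = 2**(-n - 1)*(-3*n**2 - 6*n - 2); subtract s_(2) = -11/4 ⇒ S(n) = 2**(-n - 2)*(11*2**n - 6*n**2 - 12*n - 4).

S(n) = 2**(-n - 2)*(11*2**n - 6*n**2 - 12*n - 4)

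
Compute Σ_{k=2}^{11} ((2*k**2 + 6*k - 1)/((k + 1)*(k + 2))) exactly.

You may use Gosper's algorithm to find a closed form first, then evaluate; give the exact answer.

Σ = 730/39

The ratio is (k + 1)*(6*k + 2*(k + 1)**2 + 5)/((k + 3)*(2*k**2 + 6*k - 1)).
Factor: A=k + 1; B=k + 3; C=k**2 + 3*k - 1/2.
Need (k + 1)·f(k+1) − (k + 2)·f(k) = k**2 + 3*k - 1/2.
d = 2 from the (1,1,2) case.
A polynomial solution: f(k) = k*(2*k - 3)/2.
Then R = B(k−1)f/C = k*(k + 2)*(2*k - 3)/(2*k**2 + 6*k - 1), so s_k = R(k)·t_k = k*(2*k - 3)/(k + 1).
Check: Δs_k = (2*k**2 + 6*k - 1)/(k**2 + 3*k + 2). ✓
Σ_(k=2)^(11) t_k = s_(12) − s_(2) = 252/13 − (2/3) = 730/39.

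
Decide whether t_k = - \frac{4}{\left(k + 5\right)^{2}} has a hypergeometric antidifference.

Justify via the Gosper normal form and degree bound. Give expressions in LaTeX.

The ratio is (k + 5)**2/(k + 6)**2.
A = k**2 + 10*k + 25, B = k**2 + 12*k + 36, C = 1.
f must satisfy (k**2 + 10*k + 25)·f(k+1) − (k**2 + 10*k + 25)·f(k) = 1.
From deg A=2, deg B=2, deg C=0: d=0.
f = c0 ⇒ A·f(k+1) − B(k−1)·f(k) − C = -1. The system {-1 = 0} is inconsistent; no antidifference.

No — t_k has no hypergeometric antidifference.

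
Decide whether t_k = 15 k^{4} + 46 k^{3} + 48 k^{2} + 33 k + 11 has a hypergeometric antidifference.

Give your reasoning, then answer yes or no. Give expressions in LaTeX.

Yes. s_k = k \left(3 k^{4} + 4 k^{3} - 2 k^{2} + 4 k + 2\right).

The ratio is (15*k**4 + 106*k**3 + 276*k**2 + 327*k + 153)/(15*k**4 + 46*k**3 + 48*k**2 + 33*k + 11).
A = 1, B = 1, C = k**4 + 46*k**3/15 + 16*k**2/5 + 11*k/5 + 11/15.
Need (1)·f(k+1) − (1)·f(k) = k**4 + 46*k**3/15 + 16*k**2/5 + 11*k/5 + 11/15.
d = 5 from the (0,0,4) case.
Solving with deg f ≤ 5: f(k) = k*(3*k**4 + 4*k**3 - 2*k**2 + 4*k + 2)/15.
Then R = B(k−1)f/C = k*(3*k**4 + 4*k**3 - 2*k**2 + 4*k + 2)/(15*k**4 + 46*k**3 + 48*k**2 + 33*k + 11), so s_k = R(k)·t_k = k*(3*k**4 + 4*k**3 - 2*k**2 + 4*k + 2).
Verify: 15*k**4 + 46*k**3 + 48*k**2 + 33*k + 11 matches t_k.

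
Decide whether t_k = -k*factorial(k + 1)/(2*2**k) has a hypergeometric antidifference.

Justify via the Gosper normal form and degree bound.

Step 1: r(k) = (k + 1)*(k + 2)/(2*k).
Factor: A=k/2 + 1; B=1; C=k.
Need (k/2 + 1)·f(k+1) − (1)·f(k) = k.
d = 0 from the (1,0,1) case.
Solving with deg f ≤ 0: f(k) = 2.
Certificate R = B(k−1)f/C = 2/k gives s_k = -factorial(k + 1)/2**k.
Δs = -k*factorial(k + 1)/(2*2**k), as required.

Yes. s_k = -factorial(k + 1)/2**k.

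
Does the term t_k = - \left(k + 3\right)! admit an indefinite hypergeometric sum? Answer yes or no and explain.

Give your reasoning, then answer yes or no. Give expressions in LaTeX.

Compute t_(k+1)/t_k: get k + 4.
So A=k + 4 and B=1, with C=1.
Key eq: (k + 4)·f(k+1) = (1)·f(k) + (1).
From deg A=1, deg B=0, deg C=0: d=-1.
Bound -1 < 0, so the key equation has no polynomial solution.

No. Not Gosper-summable.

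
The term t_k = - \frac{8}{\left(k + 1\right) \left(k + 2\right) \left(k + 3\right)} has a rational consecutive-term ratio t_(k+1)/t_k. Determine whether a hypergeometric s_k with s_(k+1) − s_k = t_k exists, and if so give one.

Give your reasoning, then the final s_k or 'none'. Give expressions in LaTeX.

Compute t_(k+1)/t_k: get (k + 1)/(k + 4).
Take A(k)=k + 1, B(k)=k + 4, C(k)=1.
Key eq: (k + 1)·f(k+1) = (k + 3)·f(k) + (1).
d = 2 from the (1,1,0) case.
Solving with deg f ≤ 2: f(k) = k*(k + 3)/4.
Then R = B(k−1)f/C = k*(k + 3)**2/4, so s_k = R(k)·t_k = 2*k*(-k - 3)/((k + 1)*(k + 2)).
s_(k+1) − s_k = -8/(k**3 + 6*k**2 + 11*k + 6) = t_k.

s_k = \frac{2 k \left(- k - 3\right)}{\left(k + 1\right) \left(k + 2\right)}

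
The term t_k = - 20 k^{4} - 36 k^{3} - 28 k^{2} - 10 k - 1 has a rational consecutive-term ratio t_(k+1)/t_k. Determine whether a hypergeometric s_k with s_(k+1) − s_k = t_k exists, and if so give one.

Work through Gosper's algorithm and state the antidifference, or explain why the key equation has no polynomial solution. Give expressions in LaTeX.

s_k = k^{3} \left(- 4 k^{2} + k + 2\right)

Ratio r(k) = (20*k**4 + 116*k**3 + 256*k**2 + 254*k + 95)/(20*k**4 + 36*k**3 + 28*k**2 + 10*k + 1).
Take A(k)=1, B(k)=1, C(k)=k**4 + 9*k**3/5 + 7*k**2/5 + k/2 + 1/20.
Key eq: (1)·f(k+1) = (1)·f(k) + (k**4 + 9*k**3/5 + 7*k**2/5 + k/2 + 1/20).
d = 5 from the (0,0,4) case.
Solving with deg f ≤ 5: f(k) = k**3*(4*k**2 - k - 2)/20.
So s_k = (B(k−1)f/C)·t_k = (k**3*(4*k**2 - k - 2)/((2*k**2 + 2*k + 1)*(10*k**2 + 8*k + 1)))·t_k = k**3*(-4*k**2 + k + 2).
Verify: -20*k**4 - 36*k**3 - 28*k**2 - 10*k - 1 matches t_k.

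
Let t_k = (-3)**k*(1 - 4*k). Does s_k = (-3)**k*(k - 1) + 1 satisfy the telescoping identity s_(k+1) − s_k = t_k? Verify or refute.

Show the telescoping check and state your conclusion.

Valid: the claim telescopes to t_k.

s_(k+1) = (-3)**(k + 1)*k + 1
s_(k+1) − s_k = (-3)**k*(1 - 4*k)
(s_(k+1) − s_k) − t_k = 0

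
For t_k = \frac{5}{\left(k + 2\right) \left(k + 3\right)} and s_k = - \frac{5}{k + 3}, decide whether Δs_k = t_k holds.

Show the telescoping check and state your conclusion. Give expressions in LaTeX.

Invalid: residual - \frac{10}{k^{3} + 9 k^{2} + 26 k + 24} ≠ 0.

s_(k+1) = -5/(k + 4)
s_(k+1) − s_k = 5/((k + 3)*(k + 4))
(s_(k+1) − s_k) − t_k = -10/(k**3 + 9*k**2 + 26*k + 24)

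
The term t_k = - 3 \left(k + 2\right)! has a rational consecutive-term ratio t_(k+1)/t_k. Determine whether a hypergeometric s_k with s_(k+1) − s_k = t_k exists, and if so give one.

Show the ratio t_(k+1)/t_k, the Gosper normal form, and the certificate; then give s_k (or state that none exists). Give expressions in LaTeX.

Compute t_(k+1)/t_k: get k + 3.
Take A(k)=k + 3, B(k)=1, C(k)=1.
Key eq: (k + 3)·f(k+1) = (1)·f(k) + (1).
deg f ≤ -1 (via 1,0,0).
Negative degree bound (-1): no f exists, t_k not Gosper-summable.

not Gosper-summable; s_k does not exist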